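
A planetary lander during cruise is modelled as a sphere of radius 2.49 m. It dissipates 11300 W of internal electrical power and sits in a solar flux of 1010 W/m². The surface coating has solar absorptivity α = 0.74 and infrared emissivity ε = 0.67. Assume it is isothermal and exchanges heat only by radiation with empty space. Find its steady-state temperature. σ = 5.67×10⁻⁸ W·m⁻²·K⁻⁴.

At steady state, absorbed solar power + internal power = radiated power.
Absorbed: α·S·A_cross = 0.74·1010·19.48 = 14560 W (cross-section πr²).
Total input = 14560 + 11300 = 25860 W.
Radiated: εσ·A_surf·T⁴ with A_surf = 4πr² = 77.91 m².
T⁴ = 25860/(0.67·5.67×10⁻⁸·77.91) = 8.736×10⁹ K⁴.

T ≈ 306 K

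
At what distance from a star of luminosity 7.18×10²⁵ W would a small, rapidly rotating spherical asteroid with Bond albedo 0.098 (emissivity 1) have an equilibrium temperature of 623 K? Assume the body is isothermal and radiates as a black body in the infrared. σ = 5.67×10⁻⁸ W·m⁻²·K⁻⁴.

For an isothermal black-emitting sphere, (1−a)S·πr² = σ·4πr²·T⁴ ⇒ S = 4σT⁴/(1−a).
S = 4·5.67×10⁻⁸·(623)⁴/0.902 = 37880 W/m².
Flux falls as S = L/(4πd²), so d = √(L/(4πS)) = √(7.18×10²⁵/(4π·37880)).

d ≈ 1.23×10¹⁰ m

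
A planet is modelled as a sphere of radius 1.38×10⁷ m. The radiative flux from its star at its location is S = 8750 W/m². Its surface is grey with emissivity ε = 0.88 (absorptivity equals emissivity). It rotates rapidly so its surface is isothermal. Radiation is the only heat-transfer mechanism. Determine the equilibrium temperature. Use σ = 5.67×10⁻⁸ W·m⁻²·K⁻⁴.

T ≈ 443 K

At equilibrium, absorbed power = emitted power.
Absorbing cross-section = πr² = 5.983×10¹⁴ m²; emitting surface = 4πr² = 2.393×10¹⁵ m² (ratio 4).
εS·A_cross = εσ·A_surf·T⁴  ⇒  T⁴ = S/(4σ)   (ε cancels).
T⁴ = 8750/(4·5.67×10⁻⁸) = 3.858×10¹⁰ K⁴.
T = (3.858×10¹⁰)^(1/4).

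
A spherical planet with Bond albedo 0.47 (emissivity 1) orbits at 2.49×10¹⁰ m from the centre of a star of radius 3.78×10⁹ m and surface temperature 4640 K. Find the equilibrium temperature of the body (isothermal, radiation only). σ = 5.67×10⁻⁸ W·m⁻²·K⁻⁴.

T ≈ 1090 K

The star's surface emits σT_*⁴; at distance d the flux is S = σT_*⁴(R_*/d)².
S = 5.67×10⁻⁸·(4640)⁴·(3.78×10⁹/2.49×10¹⁰)² = 6.057×10⁵ W/m².
For an isothermal sphere T⁴ = (1−a)S/(4σ) = 1.415×10¹² K⁴.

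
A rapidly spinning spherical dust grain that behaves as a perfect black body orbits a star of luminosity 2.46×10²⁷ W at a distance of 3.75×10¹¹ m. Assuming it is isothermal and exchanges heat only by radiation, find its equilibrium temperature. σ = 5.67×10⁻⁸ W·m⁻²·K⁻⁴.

First find the stellar flux at distance d: S = L/(4πd²) = 2.46×10²⁷/(4π·(3.75×10¹¹)²) = 1392 W/m².
For an isothermal sphere, absorbed (1−a)S·πr² = emitted σ·4πr²·T⁴, so T⁴ = (1−a)S/(4σ).
T⁴ = 1.00·1392/(4·5.67×10⁻⁸) = 6.138×10⁹ K⁴.

T ≈ 280 K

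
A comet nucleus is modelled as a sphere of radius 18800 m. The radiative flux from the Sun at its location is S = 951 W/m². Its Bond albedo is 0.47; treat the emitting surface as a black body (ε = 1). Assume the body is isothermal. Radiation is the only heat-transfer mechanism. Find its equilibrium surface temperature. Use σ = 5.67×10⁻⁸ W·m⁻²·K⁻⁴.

At equilibrium, absorbed power = emitted power.
Absorbing cross-section = πr² = 1.110×10⁹ m²; emitting surface = 4πr² = 4.441×10⁹ m² (ratio 4).
(1−a)S·A_cross = εσ·A_surf·T⁴  ⇒  T⁴ = (1−a)S/(4σ).
T⁴ = 0.530·951/(4·5.67×10⁻⁸) = 2.222×10⁹ K⁴.
T = (2.222×10⁹)^(1/4).

T ≈ 217 K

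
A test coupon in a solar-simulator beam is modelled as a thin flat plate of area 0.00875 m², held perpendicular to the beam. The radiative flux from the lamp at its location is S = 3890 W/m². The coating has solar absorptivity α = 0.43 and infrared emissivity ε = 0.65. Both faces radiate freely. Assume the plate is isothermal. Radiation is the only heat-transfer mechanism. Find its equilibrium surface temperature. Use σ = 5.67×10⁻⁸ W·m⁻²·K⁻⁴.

At equilibrium, absorbed power = emitted power.
Absorbing cross-section = A = 0.008750 m²; emitting surface = 2A = 0.01750 m² (ratio 2).
αS·A_cross = εσ·A_surf·T⁴  ⇒  T⁴ = αS/(ε·2σ).
T⁴ = 0.430·3890/(0.65·2·5.67×10⁻⁸) = 2.269×10¹⁰ K⁴.
T = (2.269×10¹⁰)^(1/4).

T ≈ 388 K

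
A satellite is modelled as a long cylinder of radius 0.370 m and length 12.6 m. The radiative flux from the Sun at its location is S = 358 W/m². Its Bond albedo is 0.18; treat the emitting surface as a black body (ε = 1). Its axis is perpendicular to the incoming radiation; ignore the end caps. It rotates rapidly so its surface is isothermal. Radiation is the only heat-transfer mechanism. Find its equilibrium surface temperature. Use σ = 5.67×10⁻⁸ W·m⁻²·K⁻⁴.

T ≈ 201 K

At equilibrium, absorbed power = emitted power.
Absorbing cross-section = 2rL = 9.324 m²; emitting surface = 2πrL = 29.29 m² (ratio π).
(1−a)S·A_cross = εσ·A_surf·T⁴  ⇒  T⁴ = (1−a)S/(πσ).
T⁴ = 0.820·358/(π·5.67×10⁻⁸) = 1.648×10⁹ K⁴.
T = (1.648×10⁹)^(1/4).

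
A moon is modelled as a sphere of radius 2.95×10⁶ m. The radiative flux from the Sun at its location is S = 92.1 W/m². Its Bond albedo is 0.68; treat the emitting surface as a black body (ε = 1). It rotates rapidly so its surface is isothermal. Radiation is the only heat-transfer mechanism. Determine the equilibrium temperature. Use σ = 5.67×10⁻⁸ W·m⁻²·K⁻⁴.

T ≈ 107 K

At equilibrium, absorbed power = emitted power.
Absorbing cross-section = πr² = 2.734×10¹³ m²; emitting surface = 4πr² = 1.094×10¹⁴ m² (ratio 4).
(1−a)S·A_cross = εσ·A_surf·T⁴  ⇒  T⁴ = (1−a)S/(4σ).
T⁴ = 0.320·92.1/(4·5.67×10⁻⁸) = 1.299×10⁸ K⁴.
T = (1.299×10⁸)^(1/4).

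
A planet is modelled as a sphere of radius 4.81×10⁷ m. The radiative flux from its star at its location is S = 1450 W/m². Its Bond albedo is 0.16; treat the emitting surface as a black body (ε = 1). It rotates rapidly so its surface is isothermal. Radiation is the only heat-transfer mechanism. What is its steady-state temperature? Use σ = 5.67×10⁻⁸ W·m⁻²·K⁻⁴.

T ≈ 271 K

At equilibrium, absorbed power = emitted power.
Absorbing cross-section = πr² = 7.268×10¹⁵ m²; emitting surface = 4πr² = 2.907×10¹⁶ m² (ratio 4).
(1−a)S·A_cross = εσ·A_surf·T⁴  ⇒  T⁴ = (1−a)S/(4σ).
T⁴ = 0.840·1450/(4·5.67×10⁻⁸) = 5.370×10⁹ K⁴.
T = (5.370×10⁹)^(1/4).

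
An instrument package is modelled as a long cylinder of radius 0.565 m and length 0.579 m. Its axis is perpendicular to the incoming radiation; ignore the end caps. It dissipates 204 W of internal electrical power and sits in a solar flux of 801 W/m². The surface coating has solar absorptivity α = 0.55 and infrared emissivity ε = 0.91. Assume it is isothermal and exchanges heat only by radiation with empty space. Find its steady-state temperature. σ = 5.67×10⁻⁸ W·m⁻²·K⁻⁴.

T ≈ 261 K

At steady state, absorbed solar power + internal power = radiated power.
Absorbed: α·S·A_cross = 0.55·801·0.6543 = 288.2 W (cross-section 2rL).
Total input = 288.2 + 204 = 492.2 W.
Radiated: εσ·A_surf·T⁴ with A_surf = 2πrL = 2.055 m².
T⁴ = 492.2/(0.91·5.67×10⁻⁸·2.055) = 4.641×10⁹ K⁴.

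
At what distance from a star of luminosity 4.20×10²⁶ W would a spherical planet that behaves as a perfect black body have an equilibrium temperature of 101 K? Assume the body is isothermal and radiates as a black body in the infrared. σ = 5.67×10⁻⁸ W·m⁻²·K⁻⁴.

For an isothermal black-emitting sphere, (1−a)S·πr² = σ·4πr²·T⁴ ⇒ S = 4σT⁴/(1−a).
S = 4·5.67×10⁻⁸·(101)⁴/1.00 = 23.60 W/m².
Flux falls as S = L/(4πd²), so d = √(L/(4πS)) = √(4.20×10²⁶/(4π·23.60)).

d ≈ 1.19×10¹² m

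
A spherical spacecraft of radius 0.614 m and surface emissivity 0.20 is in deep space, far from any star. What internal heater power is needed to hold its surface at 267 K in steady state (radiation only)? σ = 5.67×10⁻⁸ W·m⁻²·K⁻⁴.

P ≈ 273 W

P = εσ·4πr²·T⁴.
4πr² = 4.737 m²; T⁴ = 5.082×10⁹ K⁴.
P = 0.20·5.67×10⁻⁸·4.737·5.082×10⁹.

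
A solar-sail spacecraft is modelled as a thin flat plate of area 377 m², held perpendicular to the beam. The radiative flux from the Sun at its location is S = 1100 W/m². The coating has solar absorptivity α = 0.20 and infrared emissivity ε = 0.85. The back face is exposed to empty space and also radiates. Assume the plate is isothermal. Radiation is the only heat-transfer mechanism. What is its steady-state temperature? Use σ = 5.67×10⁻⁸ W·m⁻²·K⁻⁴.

T ≈ 219 K

At equilibrium, absorbed power = emitted power.
Absorbing cross-section = A = 377.0 m²; emitting surface = 2A = 754.0 m² (ratio 2).
αS·A_cross = εσ·A_surf·T⁴  ⇒  T⁴ = αS/(ε·2σ).
T⁴ = 0.200·1100/(0.85·2·5.67×10⁻⁸) = 2.282×10⁹ K⁴.
T = (2.282×10⁹)^(1/4).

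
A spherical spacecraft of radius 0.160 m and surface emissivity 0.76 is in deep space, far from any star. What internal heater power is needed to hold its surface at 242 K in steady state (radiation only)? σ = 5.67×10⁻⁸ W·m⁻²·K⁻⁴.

P ≈ 47.5 W

P = εσ·4πr²·T⁴.
4πr² = 0.3217 m²; T⁴ = 3.430×10⁹ K⁴.
P = 0.76·5.67×10⁻⁸·0.3217·3.430×10⁹.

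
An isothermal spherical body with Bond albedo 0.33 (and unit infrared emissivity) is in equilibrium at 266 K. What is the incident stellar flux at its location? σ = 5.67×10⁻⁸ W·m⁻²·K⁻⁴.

(1−a)S·πr² = σ·4πr²·T⁴ ⇒ S = 4σT⁴/(1−a).
S = 4·5.67×10⁻⁸·5.006×10⁹/0.670.

S ≈ 1690 W/m²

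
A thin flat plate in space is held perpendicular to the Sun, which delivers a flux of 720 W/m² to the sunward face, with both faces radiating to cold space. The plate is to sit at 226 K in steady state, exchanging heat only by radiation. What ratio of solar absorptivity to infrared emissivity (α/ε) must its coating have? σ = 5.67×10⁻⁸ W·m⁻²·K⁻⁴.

α/ε ≈ 0.411

Balance: αS·A = εσ·2A·T⁴ ⇒ α/ε = 2σT⁴/S.
α/ε = 2·5.67×10⁻⁸·(226)⁴/720 = 2·5.67×10⁻⁸·2.609×10⁹/720.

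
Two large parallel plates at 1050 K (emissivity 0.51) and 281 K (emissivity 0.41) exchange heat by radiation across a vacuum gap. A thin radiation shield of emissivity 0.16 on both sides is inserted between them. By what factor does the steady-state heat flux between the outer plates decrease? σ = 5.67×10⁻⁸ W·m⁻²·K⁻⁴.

factor ≈ 4.38

Without shield: q₀ = σΔ(T⁴)/(1/ε₁+1/ε₂−1) with denominator 3.400.
With shield the two gaps are in series; the resistances add: (1/ε₁+1/ε_s−1)+(1/ε_s+1/ε₂−1) = 7.211+7.689 = 14.90.
Heat-flux ratio q₀/q = 14.90/3.400.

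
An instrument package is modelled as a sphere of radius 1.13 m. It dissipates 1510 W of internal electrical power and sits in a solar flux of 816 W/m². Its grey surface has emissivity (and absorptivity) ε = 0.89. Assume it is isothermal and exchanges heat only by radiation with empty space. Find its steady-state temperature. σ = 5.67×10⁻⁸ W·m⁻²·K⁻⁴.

At steady state, absorbed solar power + internal power = radiated power.
Absorbed: α·S·A_cross = 0.89·816·4.011 = 2913 W (cross-section πr²).
Total input = 2913 + 1510 = 4423 W.
Radiated: εσ·A_surf·T⁴ with A_surf = 4πr² = 16.05 m².
T⁴ = 4423/(0.89·5.67×10⁻⁸·16.05) = 5.463×10⁹ K⁴.

T ≈ 272 K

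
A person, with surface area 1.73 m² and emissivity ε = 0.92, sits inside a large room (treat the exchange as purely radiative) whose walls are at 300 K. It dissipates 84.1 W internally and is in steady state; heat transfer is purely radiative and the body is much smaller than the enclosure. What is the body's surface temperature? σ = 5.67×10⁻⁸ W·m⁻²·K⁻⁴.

T ≈ 308 K

For a small grey body in a large enclosure, net radiated power = εσA(T⁴ − T_w⁴).
Steady state: P = εσA(T⁴ − T_w⁴) with A = 1.73 m².
T⁴ = P/(εσA) + T_w⁴ = 84.1/(0.92·5.67×10⁻⁸·1.730) + (300)⁴
    = 9.319×10⁸ + 8.100×10⁹ = 9.032×10⁹ K⁴.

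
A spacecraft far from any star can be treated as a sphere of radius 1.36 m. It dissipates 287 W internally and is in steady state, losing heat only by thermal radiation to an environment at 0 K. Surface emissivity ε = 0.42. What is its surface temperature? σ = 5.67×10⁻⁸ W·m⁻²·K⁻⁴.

T ≈ 151 K

Steady state: internal power = radiated power, P = εσA T⁴.
Radiating area A = 4πr² = 23.24 m².
T⁴ = P/(εσA) = 287/(0.42·5.67×10⁻⁸·23.24) = 5.185×10⁸ K⁴.
T = (5.185×10⁸)^(1/4).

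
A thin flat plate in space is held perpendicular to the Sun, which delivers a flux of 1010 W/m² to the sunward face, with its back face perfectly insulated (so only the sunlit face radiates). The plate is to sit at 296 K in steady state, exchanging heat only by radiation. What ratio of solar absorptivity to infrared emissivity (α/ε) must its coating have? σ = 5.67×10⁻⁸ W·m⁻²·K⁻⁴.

Balance: αS·A = εσ·1A·T⁴ ⇒ α/ε = σT⁴/S.
α/ε = 5.67×10⁻⁸·(296)⁴/1010 = 5.67×10⁻⁸·7.677×10⁹/1010.

α/ε ≈ 0.431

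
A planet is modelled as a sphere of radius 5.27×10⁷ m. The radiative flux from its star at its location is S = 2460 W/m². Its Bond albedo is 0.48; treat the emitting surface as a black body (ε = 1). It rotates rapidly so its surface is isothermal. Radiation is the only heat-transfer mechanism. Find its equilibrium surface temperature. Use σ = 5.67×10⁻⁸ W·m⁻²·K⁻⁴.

At equilibrium, absorbed power = emitted power.
Absorbing cross-section = πr² = 8.725×10¹⁵ m²; emitting surface = 4πr² = 3.490×10¹⁶ m² (ratio 4).
(1−a)S·A_cross = εσ·A_surf·T⁴  ⇒  T⁴ = (1−a)S/(4σ).
T⁴ = 0.520·2460/(4·5.67×10⁻⁸) = 5.640×10⁹ K⁴.
T = (5.640×10⁹)^(1/4).

T ≈ 274 K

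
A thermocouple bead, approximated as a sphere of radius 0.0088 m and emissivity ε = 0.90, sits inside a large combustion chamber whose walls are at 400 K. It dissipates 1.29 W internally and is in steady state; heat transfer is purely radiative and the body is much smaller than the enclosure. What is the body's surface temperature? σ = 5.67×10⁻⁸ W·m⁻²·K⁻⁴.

T ≈ 477 K

For a small grey body in a large enclosure, net radiated power = εσA(T⁴ − T_w⁴).
Steady state: P = εσA(T⁴ − T_w⁴) with A = 4πr² = 9.731×10⁻⁴ m².
T⁴ = P/(εσA) + T_w⁴ = 1.29/(0.90·5.67×10⁻⁸·9.731×10⁻⁴) + (400)⁴
    = 2.598×10¹⁰ + 2.560×10¹⁰ = 5.158×10¹⁰ K⁴.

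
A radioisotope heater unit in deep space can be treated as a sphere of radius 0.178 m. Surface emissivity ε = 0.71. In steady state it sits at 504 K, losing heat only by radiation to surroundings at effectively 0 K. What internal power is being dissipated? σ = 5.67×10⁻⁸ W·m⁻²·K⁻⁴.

Steady state: P = εσA T⁴.
A = 4πr² = 0.3982 m²; T⁴ = (504)⁴ = 6.452×10¹⁰ K⁴.
P = 0.71 × 5.67×10⁻⁸ × 0.3982 × 6.452×10¹⁰.

P ≈ 1030 W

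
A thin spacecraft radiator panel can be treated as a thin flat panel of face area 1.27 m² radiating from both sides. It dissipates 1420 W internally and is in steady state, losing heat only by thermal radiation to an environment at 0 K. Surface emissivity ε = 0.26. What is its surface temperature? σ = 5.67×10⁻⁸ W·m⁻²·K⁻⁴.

T ≈ 441 K

Steady state: internal power = radiated power, P = εσA T⁴.
Radiating area A = 2·1.27 = 2.540 m².
T⁴ = P/(εσA) = 1420/(0.26·5.67×10⁻⁸·2.540) = 3.792×10¹⁰ K⁴.
T = (3.792×10¹⁰)^(1/4).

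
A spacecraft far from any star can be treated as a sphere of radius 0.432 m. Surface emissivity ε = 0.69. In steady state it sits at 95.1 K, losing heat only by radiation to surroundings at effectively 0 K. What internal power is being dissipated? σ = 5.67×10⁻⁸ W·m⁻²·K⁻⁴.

Steady state: P = εσA T⁴.
A = 4πr² = 2.345 m²; T⁴ = (95.1)⁴ = 8.179×10⁷ K⁴.
P = 0.69 × 5.67×10⁻⁸ × 2.345 × 8.179×10⁷.

P ≈ 7.50 W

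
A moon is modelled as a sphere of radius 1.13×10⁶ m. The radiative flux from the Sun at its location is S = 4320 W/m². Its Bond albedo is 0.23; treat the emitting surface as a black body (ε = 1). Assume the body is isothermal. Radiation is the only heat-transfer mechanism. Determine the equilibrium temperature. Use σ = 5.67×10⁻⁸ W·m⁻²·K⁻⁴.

T ≈ 348 K

At equilibrium, absorbed power = emitted power.
Absorbing cross-section = πr² = 4.011×10¹² m²; emitting surface = 4πr² = 1.605×10¹³ m² (ratio 4).
(1−a)S·A_cross = εσ·A_surf·T⁴  ⇒  T⁴ = (1−a)S/(4σ).
T⁴ = 0.770·4320/(4·5.67×10⁻⁸) = 1.467×10¹⁰ K⁴.
T = (1.467×10¹⁰)^(1/4).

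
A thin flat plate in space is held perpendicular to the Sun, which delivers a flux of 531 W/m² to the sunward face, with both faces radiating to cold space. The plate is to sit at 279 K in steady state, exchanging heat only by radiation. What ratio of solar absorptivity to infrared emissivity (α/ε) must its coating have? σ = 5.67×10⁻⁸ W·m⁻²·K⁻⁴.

Balance: αS·A = εσ·2A·T⁴ ⇒ α/ε = 2σT⁴/S.
α/ε = 2·5.67×10⁻⁸·(279)⁴/531 = 2·5.67×10⁻⁸·6.059×10⁹/531.

α/ε ≈ 1.29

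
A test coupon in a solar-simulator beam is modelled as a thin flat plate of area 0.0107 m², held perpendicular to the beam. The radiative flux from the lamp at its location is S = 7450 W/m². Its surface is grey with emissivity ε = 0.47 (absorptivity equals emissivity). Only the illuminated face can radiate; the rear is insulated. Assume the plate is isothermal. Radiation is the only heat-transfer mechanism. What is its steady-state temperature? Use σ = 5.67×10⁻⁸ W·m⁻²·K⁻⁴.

At equilibrium, absorbed power = emitted power.
Absorbing cross-section = A = 0.01070 m²; emitting surface = A = 0.01070 m² (ratio 1).
εS·A_cross = εσ·A_surf·T⁴  ⇒  T⁴ = S/(1σ)   (ε cancels).
T⁴ = 7450/(1·5.67×10⁻⁸) = 1.314×10¹¹ K⁴.
T = (1.314×10¹¹)^(1/4).

T ≈ 602 K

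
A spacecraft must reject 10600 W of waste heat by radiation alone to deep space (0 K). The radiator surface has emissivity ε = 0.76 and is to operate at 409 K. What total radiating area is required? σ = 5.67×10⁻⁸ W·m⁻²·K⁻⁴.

P = εσA T⁴ ⇒ A = P/(εσT⁴).
T⁴ = 2.798×10¹⁰ K⁴.
A = 10600/(0.76 × 5.67×10⁻⁸ × 2.798×10¹⁰).

A ≈ 8.79 m²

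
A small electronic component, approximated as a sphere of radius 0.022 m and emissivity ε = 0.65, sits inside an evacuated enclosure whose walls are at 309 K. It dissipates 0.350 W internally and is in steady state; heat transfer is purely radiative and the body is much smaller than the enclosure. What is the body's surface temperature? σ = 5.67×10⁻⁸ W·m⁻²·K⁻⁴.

T ≈ 321 K

For a small grey body in a large enclosure, net radiated power = εσA(T⁴ − T_w⁴).
Steady state: P = εσA(T⁴ − T_w⁴) with A = 4πr² = 0.006082 m².
T⁴ = P/(εσA) + T_w⁴ = 0.350/(0.65·5.67×10⁻⁸·0.006082) + (309)⁴
    = 1.561×10⁹ + 9.117×10⁹ = 1.068×10¹⁰ K⁴.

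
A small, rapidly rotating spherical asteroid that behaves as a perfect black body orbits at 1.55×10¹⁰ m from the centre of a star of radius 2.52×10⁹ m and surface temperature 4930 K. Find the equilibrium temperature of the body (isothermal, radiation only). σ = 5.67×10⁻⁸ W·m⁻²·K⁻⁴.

The star's surface emits σT_*⁴; at distance d the flux is S = σT_*⁴(R_*/d)².
S = 5.67×10⁻⁸·(4930)⁴·(2.52×10⁹/1.55×10¹⁰)² = 8.853×10⁵ W/m².
For an isothermal sphere T⁴ = (1−a)S/(4σ) = 3.904×10¹² K⁴.

T ≈ 1410 K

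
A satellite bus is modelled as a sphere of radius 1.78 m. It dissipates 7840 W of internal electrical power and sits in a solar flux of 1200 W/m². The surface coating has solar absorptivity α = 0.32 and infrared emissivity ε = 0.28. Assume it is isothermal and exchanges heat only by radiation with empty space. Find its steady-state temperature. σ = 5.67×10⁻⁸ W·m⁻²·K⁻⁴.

At steady state, absorbed solar power + internal power = radiated power.
Absorbed: α·S·A_cross = 0.32·1200·9.954 = 3822 W (cross-section πr²).
Total input = 3822 + 7840 = 11660 W.
Radiated: εσ·A_surf·T⁴ with A_surf = 4πr² = 39.82 m².
T⁴ = 11660/(0.28·5.67×10⁻⁸·39.82) = 1.845×10¹⁰ K⁴.

T ≈ 369 K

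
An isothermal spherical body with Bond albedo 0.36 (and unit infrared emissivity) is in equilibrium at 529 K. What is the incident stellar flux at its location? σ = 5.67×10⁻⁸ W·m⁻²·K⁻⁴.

S ≈ 27800 W/m²

(1−a)S·πr² = σ·4πr²·T⁴ ⇒ S = 4σT⁴/(1−a).
S = 4·5.67×10⁻⁸·7.831×10¹⁰/0.640.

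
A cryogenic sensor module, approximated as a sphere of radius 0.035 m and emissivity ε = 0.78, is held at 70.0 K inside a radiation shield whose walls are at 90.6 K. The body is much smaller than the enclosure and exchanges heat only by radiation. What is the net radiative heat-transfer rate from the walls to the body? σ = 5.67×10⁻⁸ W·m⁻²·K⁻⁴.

P_net ≈ 0.0295 W

For a small grey body in a large enclosure: P_net = εσA(T_body⁴ − T_wall⁴).
A = 4πr² = 0.01539 m²; T_body⁴ − T_wall⁴ = 2.401×10⁷ − 6.738×10⁷ = -4.337×10⁷ K⁴.
|P_net| = 0.78·5.67×10⁻⁸·0.01539·4.337×10⁷.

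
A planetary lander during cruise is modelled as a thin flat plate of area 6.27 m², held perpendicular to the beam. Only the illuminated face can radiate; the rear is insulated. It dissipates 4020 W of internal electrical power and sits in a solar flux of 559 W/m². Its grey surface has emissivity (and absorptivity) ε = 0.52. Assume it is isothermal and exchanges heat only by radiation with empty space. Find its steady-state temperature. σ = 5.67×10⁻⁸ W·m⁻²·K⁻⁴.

T ≈ 422 K

At steady state, absorbed solar power + internal power = radiated power.
Absorbed: α·S·A_cross = 0.52·559·6.270 = 1823 W (cross-section A).
Total input = 1823 + 4020 = 5843 W.
Radiated: εσ·A_surf·T⁴ with A_surf = A = 6.270 m².
T⁴ = 5843/(0.52·5.67×10⁻⁸·6.270) = 3.160×10¹⁰ K⁴.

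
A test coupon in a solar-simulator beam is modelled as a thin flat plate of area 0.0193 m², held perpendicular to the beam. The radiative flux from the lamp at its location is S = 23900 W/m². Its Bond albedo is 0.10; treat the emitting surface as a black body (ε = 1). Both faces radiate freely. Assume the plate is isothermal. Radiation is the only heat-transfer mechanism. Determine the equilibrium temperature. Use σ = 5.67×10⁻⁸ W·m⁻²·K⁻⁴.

At equilibrium, absorbed power = emitted power.
Absorbing cross-section = A = 0.01930 m²; emitting surface = 2A = 0.03860 m² (ratio 2).
(1−a)S·A_cross = εσ·A_surf·T⁴  ⇒  T⁴ = (1−a)S/(2σ).
T⁴ = 0.900·23900/(2·5.67×10⁻⁸) = 1.897×10¹¹ K⁴.
T = (1.897×10¹¹)^(1/4).

T ≈ 660 K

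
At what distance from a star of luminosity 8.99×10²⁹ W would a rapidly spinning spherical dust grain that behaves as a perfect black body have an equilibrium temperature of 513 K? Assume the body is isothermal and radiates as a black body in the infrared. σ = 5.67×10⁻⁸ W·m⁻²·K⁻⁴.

For an isothermal black-emitting sphere, (1−a)S·πr² = σ·4πr²·T⁴ ⇒ S = 4σT⁴/(1−a).
S = 4·5.67×10⁻⁸·(513)⁴/1.00 = 15710 W/m².
Flux falls as S = L/(4πd²), so d = √(L/(4πS)) = √(8.99×10²⁹/(4π·15710)).

d ≈ 2.13×10¹² m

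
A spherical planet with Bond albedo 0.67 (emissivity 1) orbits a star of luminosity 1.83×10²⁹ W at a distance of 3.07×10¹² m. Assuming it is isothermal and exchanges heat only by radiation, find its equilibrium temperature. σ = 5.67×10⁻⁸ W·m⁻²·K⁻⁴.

First find the stellar flux at distance d: S = L/(4πd²) = 1.83×10²⁹/(4π·(3.07×10¹²)²) = 1545 W/m².
For an isothermal sphere, absorbed (1−a)S·πr² = emitted σ·4πr²·T⁴, so T⁴ = (1−a)S/(4σ).
T⁴ = 0.330·1545/(4·5.67×10⁻⁸) = 2.248×10⁹ K⁴.

T ≈ 218 K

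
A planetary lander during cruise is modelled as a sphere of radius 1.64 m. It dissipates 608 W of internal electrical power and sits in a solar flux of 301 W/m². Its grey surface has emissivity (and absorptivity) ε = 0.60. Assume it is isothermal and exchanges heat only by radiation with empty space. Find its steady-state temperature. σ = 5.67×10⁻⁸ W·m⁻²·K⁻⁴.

At steady state, absorbed solar power + internal power = radiated power.
Absorbed: α·S·A_cross = 0.60·301·8.450 = 1526 W (cross-section πr²).
Total input = 1526 + 608 = 2134 W.
Radiated: εσ·A_surf·T⁴ with A_surf = 4πr² = 33.80 m².
T⁴ = 2134/(0.60·5.67×10⁻⁸·33.80) = 1.856×10⁹ K⁴.

T ≈ 208 K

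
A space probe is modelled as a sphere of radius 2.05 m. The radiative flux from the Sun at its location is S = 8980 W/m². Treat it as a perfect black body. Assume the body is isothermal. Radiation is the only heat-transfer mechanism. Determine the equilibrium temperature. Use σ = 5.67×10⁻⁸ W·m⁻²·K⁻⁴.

At equilibrium, absorbed power = emitted power.
Absorbing cross-section = πr² = 13.20 m²; emitting surface = 4πr² = 52.81 m² (ratio 4).
S·A_cross = εσ·A_surf·T⁴  ⇒  T⁴ = S/(4σ).
T⁴ = 1.00·8980/(4·5.67×10⁻⁸) = 3.959×10¹⁰ K⁴.
T = (3.959×10¹⁰)^(1/4).

T ≈ 446 K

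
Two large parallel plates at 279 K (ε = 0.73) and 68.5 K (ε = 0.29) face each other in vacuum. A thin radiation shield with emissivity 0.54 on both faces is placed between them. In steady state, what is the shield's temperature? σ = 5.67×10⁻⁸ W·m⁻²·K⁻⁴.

T_s ≈ 252 K

In steady state the net flux on the hot side equals that on the cold side.
σ(T₁⁴−T_s⁴)/D₁ = σ(T_s⁴−T₂⁴)/D₂, with D₁ = 1/ε₁+1/ε_s−1 = 2.222, D₂ = 1/ε_s+1/ε₂−1 = 4.300.
Solve for T_s⁴: T_s⁴ = (D₂·T₁⁴ + D₁·T₂⁴)/(D₁+D₂) = 4.003×10⁹ K⁴.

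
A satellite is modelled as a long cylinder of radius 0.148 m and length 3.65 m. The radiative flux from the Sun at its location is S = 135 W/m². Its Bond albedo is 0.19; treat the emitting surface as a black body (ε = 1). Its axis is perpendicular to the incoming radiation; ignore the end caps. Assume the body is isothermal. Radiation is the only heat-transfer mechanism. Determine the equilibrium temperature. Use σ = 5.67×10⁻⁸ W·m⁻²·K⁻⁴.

At equilibrium, absorbed power = emitted power.
Absorbing cross-section = 2rL = 1.080 m²; emitting surface = 2πrL = 3.394 m² (ratio π).
(1−a)S·A_cross = εσ·A_surf·T⁴  ⇒  T⁴ = (1−a)S/(πσ).
T⁴ = 0.810·135/(π·5.67×10⁻⁸) = 6.139×10⁸ K⁴.
T = (6.139×10⁸)^(1/4).

T ≈ 157 K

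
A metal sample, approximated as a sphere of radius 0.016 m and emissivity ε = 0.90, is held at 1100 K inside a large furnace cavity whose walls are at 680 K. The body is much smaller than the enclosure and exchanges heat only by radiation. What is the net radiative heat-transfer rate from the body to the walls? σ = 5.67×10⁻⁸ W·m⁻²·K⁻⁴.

P_net ≈ 205 W

For a small grey body in a large enclosure: P_net = εσA(T_body⁴ − T_wall⁴).
A = 4πr² = 0.003217 m²; T_body⁴ − T_wall⁴ = 1.464×10¹² − 2.138×10¹¹ = 1.250×10¹² K⁴.
|P_net| = 0.90·5.67×10⁻⁸·0.003217·1.250×10¹².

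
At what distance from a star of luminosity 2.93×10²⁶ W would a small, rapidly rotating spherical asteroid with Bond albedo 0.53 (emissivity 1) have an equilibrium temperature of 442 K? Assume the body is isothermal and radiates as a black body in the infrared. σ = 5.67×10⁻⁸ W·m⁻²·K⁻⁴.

For an isothermal black-emitting sphere, (1−a)S·πr² = σ·4πr²·T⁴ ⇒ S = 4σT⁴/(1−a).
S = 4·5.67×10⁻⁸·(442)⁴/0.470 = 18420 W/m².
Flux falls as S = L/(4πd²), so d = √(L/(4πS)) = √(2.93×10²⁶/(4π·18420)).

d ≈ 3.56×10¹⁰ m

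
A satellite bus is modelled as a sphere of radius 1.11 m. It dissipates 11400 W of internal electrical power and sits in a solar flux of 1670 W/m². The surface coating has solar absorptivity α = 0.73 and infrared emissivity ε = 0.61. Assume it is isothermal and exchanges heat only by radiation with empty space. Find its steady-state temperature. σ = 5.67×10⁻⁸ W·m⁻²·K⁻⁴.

At steady state, absorbed solar power + internal power = radiated power.
Absorbed: α·S·A_cross = 0.73·1670·3.871 = 4719 W (cross-section πr²).
Total input = 4719 + 11400 = 16120 W.
Radiated: εσ·A_surf·T⁴ with A_surf = 4πr² = 15.48 m².
T⁴ = 16120/(0.61·5.67×10⁻⁸·15.48) = 3.010×10¹⁰ K⁴.

T ≈ 417 K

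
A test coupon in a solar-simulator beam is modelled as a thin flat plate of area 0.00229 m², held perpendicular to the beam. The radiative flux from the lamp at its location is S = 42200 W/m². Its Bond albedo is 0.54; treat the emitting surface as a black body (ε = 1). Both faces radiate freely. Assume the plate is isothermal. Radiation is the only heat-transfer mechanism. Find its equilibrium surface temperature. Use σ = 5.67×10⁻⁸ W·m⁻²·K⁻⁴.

T ≈ 643 K

At equilibrium, absorbed power = emitted power.
Absorbing cross-section = A = 0.002290 m²; emitting surface = 2A = 0.004580 m² (ratio 2).
(1−a)S·A_cross = εσ·A_surf·T⁴  ⇒  T⁴ = (1−a)S/(2σ).
T⁴ = 0.460·42200/(2·5.67×10⁻⁸) = 1.712×10¹¹ K⁴.
T = (1.712×10¹¹)^(1/4).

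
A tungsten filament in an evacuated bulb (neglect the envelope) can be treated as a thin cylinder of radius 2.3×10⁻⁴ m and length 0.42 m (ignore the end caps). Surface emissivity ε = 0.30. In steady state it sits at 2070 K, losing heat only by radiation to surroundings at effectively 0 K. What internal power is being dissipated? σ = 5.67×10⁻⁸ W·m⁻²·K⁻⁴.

P ≈ 190 W

Steady state: P = εσA T⁴.
A = 2πrL = 6.070×10⁻⁴ m²; T⁴ = (2070)⁴ = 1.836×10¹³ K⁴.
P = 0.30 × 5.67×10⁻⁸ × 6.070×10⁻⁴ × 1.836×10¹³.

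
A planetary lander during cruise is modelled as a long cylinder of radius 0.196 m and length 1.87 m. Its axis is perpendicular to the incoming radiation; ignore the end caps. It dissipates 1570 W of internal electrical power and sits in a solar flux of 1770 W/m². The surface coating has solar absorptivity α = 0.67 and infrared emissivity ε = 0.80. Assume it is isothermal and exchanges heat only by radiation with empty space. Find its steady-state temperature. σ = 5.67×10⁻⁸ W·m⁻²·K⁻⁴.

At steady state, absorbed solar power + internal power = radiated power.
Absorbed: α·S·A_cross = 0.67·1770·0.7330 = 869.3 W (cross-section 2rL).
Total input = 869.3 + 1570 = 2439 W.
Radiated: εσ·A_surf·T⁴ with A_surf = 2πrL = 2.303 m².
T⁴ = 2439/(0.80·5.67×10⁻⁸·2.303) = 2.335×10¹⁰ K⁴.

T ≈ 391 K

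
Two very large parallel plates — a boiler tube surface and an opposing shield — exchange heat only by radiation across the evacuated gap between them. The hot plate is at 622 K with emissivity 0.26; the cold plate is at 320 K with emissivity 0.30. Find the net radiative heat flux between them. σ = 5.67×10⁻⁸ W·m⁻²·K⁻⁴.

For two infinite grey parallel plates, q = σ(T₁⁴ − T₂⁴)/(1/ε₁ + 1/ε₂ − 1).
T₁⁴ − T₂⁴ = 1.497×10¹¹ − 1.049×10¹⁰ = 1.392×10¹¹ K⁴.
1/ε₁ + 1/ε₂ − 1 = 3.846 + 3.333 − 1 = 6.179.
q = 5.67×10⁻⁸ × 1.392×10¹¹ / 6.179.

q ≈ 1280 W/m²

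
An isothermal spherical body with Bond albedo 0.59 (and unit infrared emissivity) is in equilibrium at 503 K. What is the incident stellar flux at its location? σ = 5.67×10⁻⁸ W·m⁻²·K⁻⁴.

(1−a)S·πr² = σ·4πr²·T⁴ ⇒ S = 4σT⁴/(1−a).
S = 4·5.67×10⁻⁸·6.401×10¹⁰/0.410.

S ≈ 35400 W/m²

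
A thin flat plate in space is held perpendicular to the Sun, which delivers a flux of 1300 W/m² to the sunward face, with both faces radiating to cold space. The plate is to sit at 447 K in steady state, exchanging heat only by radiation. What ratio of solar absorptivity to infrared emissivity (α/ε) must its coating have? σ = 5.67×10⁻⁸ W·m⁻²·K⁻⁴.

Balance: αS·A = εσ·2A·T⁴ ⇒ α/ε = 2σT⁴/S.
α/ε = 2·5.67×10⁻⁸·(447)⁴/1300 = 2·5.67×10⁻⁸·3.992×10¹⁰/1300.

α/ε ≈ 3.48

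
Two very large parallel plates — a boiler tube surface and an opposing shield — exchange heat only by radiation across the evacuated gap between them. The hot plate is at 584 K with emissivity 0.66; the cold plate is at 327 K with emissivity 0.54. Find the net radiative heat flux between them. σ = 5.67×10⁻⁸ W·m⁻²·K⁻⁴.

q ≈ 2510 W/m²

For two infinite grey parallel plates, q = σ(T₁⁴ − T₂⁴)/(1/ε₁ + 1/ε₂ − 1).
T₁⁴ − T₂⁴ = 1.163×10¹¹ − 1.143×10¹⁰ = 1.049×10¹¹ K⁴.
1/ε₁ + 1/ε₂ − 1 = 1.515 + 1.852 − 1 = 2.367.
q = 5.67×10⁻⁸ × 1.049×10¹¹ / 2.367.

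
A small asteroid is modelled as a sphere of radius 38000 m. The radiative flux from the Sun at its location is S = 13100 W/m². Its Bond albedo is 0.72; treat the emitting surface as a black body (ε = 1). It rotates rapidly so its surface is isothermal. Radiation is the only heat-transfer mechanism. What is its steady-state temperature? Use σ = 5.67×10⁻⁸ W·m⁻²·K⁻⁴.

At equilibrium, absorbed power = emitted power.
Absorbing cross-section = πr² = 4.536×10⁹ m²; emitting surface = 4πr² = 1.815×10¹⁰ m² (ratio 4).
(1−a)S·A_cross = εσ·A_surf·T⁴  ⇒  T⁴ = (1−a)S/(4σ).
T⁴ = 0.280·13100/(4·5.67×10⁻⁸) = 1.617×10¹⁰ K⁴.
T = (1.617×10¹⁰)^(1/4).

T ≈ 357 K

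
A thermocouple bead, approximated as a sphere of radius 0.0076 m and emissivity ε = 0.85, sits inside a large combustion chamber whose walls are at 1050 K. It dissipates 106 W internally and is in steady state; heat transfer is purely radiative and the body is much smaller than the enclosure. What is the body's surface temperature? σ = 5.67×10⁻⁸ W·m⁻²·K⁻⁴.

For a small grey body in a large enclosure, net radiated power = εσA(T⁴ − T_w⁴).
Steady state: P = εσA(T⁴ − T_w⁴) with A = 4πr² = 7.258×10⁻⁴ m².
T⁴ = P/(εσA) + T_w⁴ = 106/(0.85·5.67×10⁻⁸·7.258×10⁻⁴) + (1050)⁴
    = 3.030×10¹² + 1.216×10¹² = 4.246×10¹² K⁴.

T ≈ 1440 K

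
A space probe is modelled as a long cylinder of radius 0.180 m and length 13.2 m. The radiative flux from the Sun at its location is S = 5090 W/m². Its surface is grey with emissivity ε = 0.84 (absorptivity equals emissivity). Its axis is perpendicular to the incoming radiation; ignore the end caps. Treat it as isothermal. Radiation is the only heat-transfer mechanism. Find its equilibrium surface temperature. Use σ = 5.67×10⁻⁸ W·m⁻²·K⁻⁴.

T ≈ 411 K

At equilibrium, absorbed power = emitted power.
Absorbing cross-section = 2rL = 4.752 m²; emitting surface = 2πrL = 14.93 m² (ratio π).
εS·A_cross = εσ·A_surf·T⁴  ⇒  T⁴ = S/(πσ)   (ε cancels).
T⁴ = 5090/(π·5.67×10⁻⁸) = 2.857×10¹⁰ K⁴.
T = (2.857×10¹⁰)^(1/4).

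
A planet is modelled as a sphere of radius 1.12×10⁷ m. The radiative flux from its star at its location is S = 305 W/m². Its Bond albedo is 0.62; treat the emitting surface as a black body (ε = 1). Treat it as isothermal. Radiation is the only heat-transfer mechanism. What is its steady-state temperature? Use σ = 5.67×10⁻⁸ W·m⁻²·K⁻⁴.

T ≈ 150 K

At equilibrium, absorbed power = emitted power.
Absorbing cross-section = πr² = 3.941×10¹⁴ m²; emitting surface = 4πr² = 1.576×10¹⁵ m² (ratio 4).
(1−a)S·A_cross = εσ·A_surf·T⁴  ⇒  T⁴ = (1−a)S/(4σ).
T⁴ = 0.380·305/(4·5.67×10⁻⁸) = 5.110×10⁸ K⁴.
T = (5.110×10⁸)^(1/4).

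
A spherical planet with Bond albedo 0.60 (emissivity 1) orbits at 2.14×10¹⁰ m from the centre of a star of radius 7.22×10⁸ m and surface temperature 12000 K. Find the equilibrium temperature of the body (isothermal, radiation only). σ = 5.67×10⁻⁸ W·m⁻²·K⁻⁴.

T ≈ 1240 K

The star's surface emits σT_*⁴; at distance d the flux is S = σT_*⁴(R_*/d)².
S = 5.67×10⁻⁸·(12000)⁴·(7.22×10⁸/2.14×10¹⁰)² = 1.338×10⁶ W/m².
For an isothermal sphere T⁴ = (1−a)S/(4σ) = 2.360×10¹² K⁴.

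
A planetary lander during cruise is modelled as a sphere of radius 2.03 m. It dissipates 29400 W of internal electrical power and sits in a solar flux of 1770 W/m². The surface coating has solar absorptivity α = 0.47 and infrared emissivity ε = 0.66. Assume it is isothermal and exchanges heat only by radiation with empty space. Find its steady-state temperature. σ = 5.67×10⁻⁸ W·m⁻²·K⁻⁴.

At steady state, absorbed solar power + internal power = radiated power.
Absorbed: α·S·A_cross = 0.47·1770·12.95 = 10770 W (cross-section πr²).
Total input = 10770 + 29400 = 40170 W.
Radiated: εσ·A_surf·T⁴ with A_surf = 4πr² = 51.78 m².
T⁴ = 40170/(0.66·5.67×10⁻⁸·51.78) = 2.073×10¹⁰ K⁴.

T ≈ 379 K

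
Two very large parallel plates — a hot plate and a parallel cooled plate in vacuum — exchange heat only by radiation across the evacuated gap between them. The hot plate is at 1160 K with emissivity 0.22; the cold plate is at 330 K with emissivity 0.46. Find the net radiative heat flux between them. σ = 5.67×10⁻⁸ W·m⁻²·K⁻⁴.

q ≈ 17800 W/m²

For two infinite grey parallel plates, q = σ(T₁⁴ − T₂⁴)/(1/ε₁ + 1/ε₂ − 1).
T₁⁴ − T₂⁴ = 1.811×10¹² − 1.186×10¹⁰ = 1.799×10¹² K⁴.
1/ε₁ + 1/ε₂ − 1 = 4.545 + 2.174 − 1 = 5.719.
q = 5.67×10⁻⁸ × 1.799×10¹² / 5.719.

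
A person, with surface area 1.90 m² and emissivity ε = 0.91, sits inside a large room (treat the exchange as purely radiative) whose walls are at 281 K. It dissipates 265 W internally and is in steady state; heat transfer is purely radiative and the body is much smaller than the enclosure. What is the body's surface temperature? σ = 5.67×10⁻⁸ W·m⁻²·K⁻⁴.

T ≈ 307 K

For a small grey body in a large enclosure, net radiated power = εσA(T⁴ − T_w⁴).
Steady state: P = εσA(T⁴ − T_w⁴) with A = 1.90 m².
T⁴ = P/(εσA) + T_w⁴ = 265/(0.91·5.67×10⁻⁸·1.900) + (281)⁴
    = 2.703×10⁹ + 6.235×10⁹ = 8.938×10⁹ K⁴.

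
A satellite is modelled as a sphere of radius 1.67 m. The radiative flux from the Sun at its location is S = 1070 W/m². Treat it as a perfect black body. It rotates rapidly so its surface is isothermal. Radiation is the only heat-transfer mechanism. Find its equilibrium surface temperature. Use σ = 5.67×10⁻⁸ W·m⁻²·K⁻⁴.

At equilibrium, absorbed power = emitted power.
Absorbing cross-section = πr² = 8.762 m²; emitting surface = 4πr² = 35.05 m² (ratio 4).
S·A_cross = εσ·A_surf·T⁴  ⇒  T⁴ = S/(4σ).
T⁴ = 1.00·1070/(4·5.67×10⁻⁸) = 4.718×10⁹ K⁴.
T = (4.718×10⁹)^(1/4).

T ≈ 262 K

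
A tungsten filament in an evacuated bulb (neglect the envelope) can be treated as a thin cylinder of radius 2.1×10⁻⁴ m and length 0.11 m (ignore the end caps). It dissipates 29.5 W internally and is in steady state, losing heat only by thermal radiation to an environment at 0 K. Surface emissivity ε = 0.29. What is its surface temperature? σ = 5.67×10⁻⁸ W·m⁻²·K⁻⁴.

Steady state: internal power = radiated power, P = εσA T⁴.
Radiating area A = 2πrL = 1.451×10⁻⁴ m².
T⁴ = P/(εσA) = 29.5/(0.29·5.67×10⁻⁸·1.451×10⁻⁴) = 1.236×10¹³ K⁴.
T = (1.236×10¹³)^(1/4).

T ≈ 1880 K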